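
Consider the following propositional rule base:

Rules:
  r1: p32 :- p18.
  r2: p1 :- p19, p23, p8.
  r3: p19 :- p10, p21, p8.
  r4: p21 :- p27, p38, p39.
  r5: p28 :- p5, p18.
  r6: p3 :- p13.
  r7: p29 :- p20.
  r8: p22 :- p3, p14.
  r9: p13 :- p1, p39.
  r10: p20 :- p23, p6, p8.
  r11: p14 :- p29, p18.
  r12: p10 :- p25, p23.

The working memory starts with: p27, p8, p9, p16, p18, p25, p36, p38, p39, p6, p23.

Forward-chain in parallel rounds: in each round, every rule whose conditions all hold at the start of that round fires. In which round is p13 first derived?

4

Round 1: r1 [p32 :- p18.]; r4 [p21 :- p27, p38, p39.]; r10 [p20 :- p23, p6, p8.]; r12 [p10 :- p25, p23.]. New: p32, p21, p20, p10.
Round 2: r3 [p19 :- p10, p21, p8.]; r7 [p29 :- p20.]. New: p19, p29.
Round 3: r2 [p1 :- p19, p23, p8.]; r11 [p14 :- p29, p18.]. New: p1, p14.
Round 4: r9 [p13 :- p1, p39.]. New: p13.
p13 first appears in round 4.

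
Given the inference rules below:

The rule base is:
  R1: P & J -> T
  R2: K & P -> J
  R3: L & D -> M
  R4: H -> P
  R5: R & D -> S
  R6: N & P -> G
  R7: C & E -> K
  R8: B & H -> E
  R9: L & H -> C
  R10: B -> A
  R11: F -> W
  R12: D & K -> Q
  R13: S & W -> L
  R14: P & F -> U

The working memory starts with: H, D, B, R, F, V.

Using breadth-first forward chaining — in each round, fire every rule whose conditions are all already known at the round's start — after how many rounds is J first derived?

5

[1] R4 [H -> P]; R5 [R & D -> S]; R8 [B & H -> E]; R10 [B -> A]; R11 [F -> W]. ⇒ new: P, S, E, A, W.
[2] R13 [S & W -> L]; R14 [P & F -> U]. ⇒ new: L, U.
[3] R3 [L & D -> M]; R9 [L & H -> C]. ⇒ new: M, C.
[4] R7 [C & E -> K]. ⇒ new: K.
[5] R2 [K & P -> J]; R12 [D & K -> Q]. ⇒ new: J, Q.
J first appears in round 5.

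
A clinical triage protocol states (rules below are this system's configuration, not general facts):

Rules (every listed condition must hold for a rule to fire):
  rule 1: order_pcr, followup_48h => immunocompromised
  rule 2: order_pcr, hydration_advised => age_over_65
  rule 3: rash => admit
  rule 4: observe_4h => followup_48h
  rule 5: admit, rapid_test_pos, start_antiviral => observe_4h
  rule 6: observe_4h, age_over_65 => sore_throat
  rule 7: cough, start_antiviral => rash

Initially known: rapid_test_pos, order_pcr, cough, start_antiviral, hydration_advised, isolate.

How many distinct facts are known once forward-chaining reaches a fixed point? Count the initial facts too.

[1] rule 2 [order_pcr, hydration_advised => age_over_65]; rule 7 [cough, start_antiviral => rash]. ⇒ new: age_over_65, rash.
[2] rule 3 [rash => admit]. ⇒ new: admit.
[3] rule 5 [admit, rapid_test_pos, start_antiviral => observe_4h]. ⇒ new: observe_4h.
[4] rule 4 [observe_4h => followup_48h]; rule 6 [observe_4h, age_over_65 => sore_throat]. ⇒ new: followup_48h, sore_throat.
[5] rule 1 [order_pcr, followup_48h => immunocompromised]. ⇒ new: immunocompromised.
Closure: {admit, age_over_65, cough, followup_48h, hydration_advised, immunocompromised, isolate, observe_4h, order_pcr, rapid_test_pos, rash, sore_throat, start_antiviral} — 13 facts.

13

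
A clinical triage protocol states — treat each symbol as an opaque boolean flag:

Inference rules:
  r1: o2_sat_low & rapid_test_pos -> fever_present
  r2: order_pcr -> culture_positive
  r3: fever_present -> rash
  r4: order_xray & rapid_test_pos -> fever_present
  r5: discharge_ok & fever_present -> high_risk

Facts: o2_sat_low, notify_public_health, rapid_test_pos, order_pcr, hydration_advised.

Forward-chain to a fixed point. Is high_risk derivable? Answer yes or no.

no

Round 1 — r1, r2, derive fever_present, culture_positive.
Round 2 — r3, derive rash.
Fixed point reached. high_risk is concluded only by r5; r5 needs discharge_ok (never derived).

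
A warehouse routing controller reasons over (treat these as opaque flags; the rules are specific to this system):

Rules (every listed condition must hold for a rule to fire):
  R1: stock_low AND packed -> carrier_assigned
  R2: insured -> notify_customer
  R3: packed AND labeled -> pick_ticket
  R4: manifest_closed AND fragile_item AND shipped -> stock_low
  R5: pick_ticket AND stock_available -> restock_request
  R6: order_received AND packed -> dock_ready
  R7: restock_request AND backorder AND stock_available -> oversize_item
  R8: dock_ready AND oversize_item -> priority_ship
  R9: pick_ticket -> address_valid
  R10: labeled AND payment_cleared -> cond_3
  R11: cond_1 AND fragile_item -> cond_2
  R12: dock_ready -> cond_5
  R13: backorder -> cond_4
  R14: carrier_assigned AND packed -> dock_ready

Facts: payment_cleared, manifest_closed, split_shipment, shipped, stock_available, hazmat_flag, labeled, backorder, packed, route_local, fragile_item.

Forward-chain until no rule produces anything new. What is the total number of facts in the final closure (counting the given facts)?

[1] R3 [packed AND labeled -> pick_ticket]; R4 [manifest_closed AND fragile_item AND shipped -> stock_low]; R10 [labeled AND payment_cleared -> cond_3]; R13 [backorder -> cond_4]. ⇒ new: pick_ticket, stock_low, cond_3, cond_4.
[2] R1 [stock_low AND packed -> carrier_assigned]; R5 [pick_ticket AND stock_available -> restock_request]; R9 [pick_ticket -> address_valid]. ⇒ new: carrier_assigned, restock_request, address_valid.
[3] R7 [restock_request AND backorder AND stock_available -> oversize_item]; R14 [carrier_assigned AND packed -> dock_ready]. ⇒ new: oversize_item, dock_ready.
[4] R8 [dock_ready AND oversize_item -> priority_ship]; R12 [dock_ready -> cond_5]. ⇒ new: priority_ship, cond_5.
Closure: {address_valid, backorder, carrier_assigned, cond_3, cond_4, cond_5, dock_ready, fragile_item, hazmat_flag, labeled, manifest_closed, oversize_item, packed, payment_cleared, pick_ticket, priority_ship, restock_request, route_local, shipped, split_shipment, stock_available, stock_low} — 22 facts.

22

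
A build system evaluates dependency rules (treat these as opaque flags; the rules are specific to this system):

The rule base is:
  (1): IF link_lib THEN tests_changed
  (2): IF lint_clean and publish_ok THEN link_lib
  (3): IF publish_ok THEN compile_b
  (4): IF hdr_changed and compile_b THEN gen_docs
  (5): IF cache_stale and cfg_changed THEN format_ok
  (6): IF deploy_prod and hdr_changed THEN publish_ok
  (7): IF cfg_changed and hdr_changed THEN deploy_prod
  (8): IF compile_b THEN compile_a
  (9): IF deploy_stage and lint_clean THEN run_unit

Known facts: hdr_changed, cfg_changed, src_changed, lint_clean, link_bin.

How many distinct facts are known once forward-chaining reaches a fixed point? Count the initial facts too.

Round 1 — (7), derive deploy_prod.
Round 2 — (6), derive publish_ok.
Round 3 — (2), (3), derive link_lib, compile_b.
Round 4 — (1), (4), (8), derive tests_changed, gen_docs, compile_a.
Closure: {cfg_changed, compile_a, compile_b, deploy_prod, gen_docs, hdr_changed, link_bin, link_lib, lint_clean, publish_ok, src_changed, tests_changed} — 12 facts.

12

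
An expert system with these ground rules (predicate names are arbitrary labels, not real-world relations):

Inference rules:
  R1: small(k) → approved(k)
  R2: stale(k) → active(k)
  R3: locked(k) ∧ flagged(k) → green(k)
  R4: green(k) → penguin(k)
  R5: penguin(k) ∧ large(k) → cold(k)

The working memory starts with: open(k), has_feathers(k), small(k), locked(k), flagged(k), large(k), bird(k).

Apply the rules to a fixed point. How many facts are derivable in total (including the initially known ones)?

Round 1 fires R1, R3, giving approved(k), green(k).
Round 2 fires R4, giving penguin(k).
Round 3 fires R5, giving cold(k).
Closure: {approved(k), bird(k), cold(k), flagged(k), green(k), has_feathers(k), large(k), locked(k), open(k), penguin(k), small(k)} — 11 facts.

11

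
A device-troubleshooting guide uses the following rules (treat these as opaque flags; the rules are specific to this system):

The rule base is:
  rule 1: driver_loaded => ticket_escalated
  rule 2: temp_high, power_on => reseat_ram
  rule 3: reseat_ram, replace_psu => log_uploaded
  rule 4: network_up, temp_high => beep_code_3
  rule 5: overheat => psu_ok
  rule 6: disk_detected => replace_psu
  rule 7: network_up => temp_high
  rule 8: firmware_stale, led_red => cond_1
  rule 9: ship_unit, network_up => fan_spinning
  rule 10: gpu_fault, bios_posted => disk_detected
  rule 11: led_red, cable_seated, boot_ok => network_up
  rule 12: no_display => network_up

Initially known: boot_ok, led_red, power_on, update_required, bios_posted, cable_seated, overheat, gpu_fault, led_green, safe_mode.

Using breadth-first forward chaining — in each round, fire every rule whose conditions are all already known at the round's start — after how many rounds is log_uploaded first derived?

Round 1: rule 5 [overheat => psu_ok]; rule 10 [gpu_fault, bios_posted => disk_detected]; rule 11 [led_red, cable_seated, boot_ok => network_up]. New: psu_ok, disk_detected, network_up.
Round 2: rule 6 [disk_detected => replace_psu]; rule 7 [network_up => temp_high]. New: replace_psu, temp_high.
Round 3: rule 2 [temp_high, power_on => reseat_ram]; rule 4 [network_up, temp_high => beep_code_3]. New: reseat_ram, beep_code_3.
Round 4: rule 3 [reseat_ram, replace_psu => log_uploaded]. New: log_uploaded.
log_uploaded first appears in round 4.

4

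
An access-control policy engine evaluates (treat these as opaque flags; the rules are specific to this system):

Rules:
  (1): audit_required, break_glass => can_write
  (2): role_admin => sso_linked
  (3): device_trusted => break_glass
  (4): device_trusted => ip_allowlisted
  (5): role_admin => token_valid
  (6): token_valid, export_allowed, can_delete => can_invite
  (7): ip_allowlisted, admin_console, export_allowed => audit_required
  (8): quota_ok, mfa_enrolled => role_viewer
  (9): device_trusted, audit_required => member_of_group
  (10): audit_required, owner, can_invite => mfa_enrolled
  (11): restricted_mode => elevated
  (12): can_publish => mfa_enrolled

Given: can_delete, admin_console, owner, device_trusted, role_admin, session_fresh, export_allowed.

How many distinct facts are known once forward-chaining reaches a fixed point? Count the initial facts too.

16

Round 1: (2) [role_admin => sso_linked]; (3) [device_trusted => break_glass]; (4) [device_trusted => ip_allowlisted]; (5) [role_admin => token_valid]. New: sso_linked, break_glass, ip_allowlisted, token_valid.
Round 2: (6) [token_valid, export_allowed, can_delete => can_invite]; (7) [ip_allowlisted, admin_console, export_allowed => audit_required]. New: can_invite, audit_required.
Round 3: (1) [audit_required, break_glass => can_write]; (9) [device_trusted, audit_required => member_of_group]; (10) [audit_required, owner, can_invite => mfa_enrolled]. New: can_write, member_of_group, mfa_enrolled.
Closure: {admin_console, audit_required, break_glass, can_delete, can_invite, can_write, device_trusted, export_allowed, ip_allowlisted, member_of_group, mfa_enrolled, owner, role_admin, session_fresh, sso_linked, token_valid} — 16 facts.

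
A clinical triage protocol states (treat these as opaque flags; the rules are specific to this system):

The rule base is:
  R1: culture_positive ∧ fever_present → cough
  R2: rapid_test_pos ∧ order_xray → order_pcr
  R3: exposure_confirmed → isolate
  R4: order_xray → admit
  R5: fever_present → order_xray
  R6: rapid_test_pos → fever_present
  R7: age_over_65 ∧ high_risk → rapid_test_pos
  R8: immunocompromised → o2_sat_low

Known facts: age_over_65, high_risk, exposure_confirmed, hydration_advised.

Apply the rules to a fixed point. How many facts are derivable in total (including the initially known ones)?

10

[1] R3 [exposure_confirmed → isolate]; R7 [age_over_65 ∧ high_risk → rapid_test_pos]. ⇒ new: isolate, rapid_test_pos.
[2] R6 [rapid_test_pos → fever_present]. ⇒ new: fever_present.
[3] R5 [fever_present → order_xray]. ⇒ new: order_xray.
[4] R2 [rapid_test_pos ∧ order_xray → order_pcr]; R4 [order_xray → admit]. ⇒ new: order_pcr, admit.
Closure: {admit, age_over_65, exposure_confirmed, fever_present, high_risk, hydration_advised, isolate, order_pcr, order_xray, rapid_test_pos} — 10 facts.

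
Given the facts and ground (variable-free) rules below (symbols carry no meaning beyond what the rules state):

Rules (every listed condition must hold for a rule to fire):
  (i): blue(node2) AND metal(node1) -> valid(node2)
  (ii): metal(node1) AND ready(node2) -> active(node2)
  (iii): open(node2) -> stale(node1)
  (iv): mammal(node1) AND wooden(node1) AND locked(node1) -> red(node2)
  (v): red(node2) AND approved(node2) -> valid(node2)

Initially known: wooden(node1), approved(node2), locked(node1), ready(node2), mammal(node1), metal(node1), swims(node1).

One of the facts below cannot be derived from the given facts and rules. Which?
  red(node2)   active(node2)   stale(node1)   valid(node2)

stale(node1)

Round 1: (ii) [metal(node1) AND ready(node2) -> active(node2)]; (iv) [mammal(node1) AND wooden(node1) AND locked(node1) -> red(node2)]. New: active(node2), red(node2).
Round 2: (v) [red(node2) AND approved(node2) -> valid(node2)]. New: valid(node2).
Derived: red(node2) (round 1), valid(node2) (round 2), active(node2) (round 1). stale(node1) never appears in any round.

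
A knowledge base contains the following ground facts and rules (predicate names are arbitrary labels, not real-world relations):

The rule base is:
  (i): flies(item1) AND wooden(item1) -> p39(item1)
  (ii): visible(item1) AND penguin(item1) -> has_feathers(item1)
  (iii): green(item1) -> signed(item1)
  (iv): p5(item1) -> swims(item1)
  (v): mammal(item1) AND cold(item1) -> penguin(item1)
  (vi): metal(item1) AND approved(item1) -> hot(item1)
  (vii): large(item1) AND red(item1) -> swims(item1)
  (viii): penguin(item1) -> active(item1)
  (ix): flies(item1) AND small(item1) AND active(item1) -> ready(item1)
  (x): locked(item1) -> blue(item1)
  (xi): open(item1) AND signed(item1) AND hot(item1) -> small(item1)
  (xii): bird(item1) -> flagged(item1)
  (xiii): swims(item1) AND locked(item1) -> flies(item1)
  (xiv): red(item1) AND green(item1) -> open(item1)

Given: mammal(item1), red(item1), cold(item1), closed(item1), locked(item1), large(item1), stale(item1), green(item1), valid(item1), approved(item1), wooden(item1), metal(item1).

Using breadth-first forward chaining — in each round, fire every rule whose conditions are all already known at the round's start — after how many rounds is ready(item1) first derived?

3

Round 1 fires (iii), (v), (vi), (vii), (x), (xiv), giving signed(item1), penguin(item1), hot(item1), swims(item1), blue(item1), open(item1).
Round 2 fires (viii), (xi), (xiii), giving active(item1), small(item1), flies(item1).
Round 3 fires (i), (ix), giving p39(item1), ready(item1).
ready(item1) first appears in round 3.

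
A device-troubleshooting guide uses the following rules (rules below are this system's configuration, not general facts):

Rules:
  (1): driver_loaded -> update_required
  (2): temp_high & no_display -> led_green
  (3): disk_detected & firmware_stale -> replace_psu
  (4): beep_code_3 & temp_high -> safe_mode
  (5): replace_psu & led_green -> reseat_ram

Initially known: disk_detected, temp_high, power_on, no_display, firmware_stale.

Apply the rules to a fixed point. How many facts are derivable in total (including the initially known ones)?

8

Round 1: (2) [temp_high & no_display -> led_green]; (3) [disk_detected & firmware_stale -> replace_psu]. Adds led_green, replace_psu.
Round 2: (5) [replace_psu & led_green -> reseat_ram]. Adds reseat_ram.
Closure: {disk_detected, firmware_stale, led_green, no_display, power_on, replace_psu, reseat_ram, temp_high} — 8 facts.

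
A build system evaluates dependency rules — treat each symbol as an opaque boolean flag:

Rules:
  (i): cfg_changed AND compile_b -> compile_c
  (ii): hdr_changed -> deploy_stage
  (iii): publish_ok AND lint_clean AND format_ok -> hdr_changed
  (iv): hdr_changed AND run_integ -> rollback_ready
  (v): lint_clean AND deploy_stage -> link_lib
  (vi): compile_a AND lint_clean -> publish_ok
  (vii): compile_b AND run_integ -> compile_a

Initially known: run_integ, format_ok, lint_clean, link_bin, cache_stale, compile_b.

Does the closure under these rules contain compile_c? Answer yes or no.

no

[1] (vii) [compile_b AND run_integ -> compile_a]. ⇒ new: compile_a.
[2] (vi) [compile_a AND lint_clean -> publish_ok]. ⇒ new: publish_ok.
[3] (iii) [publish_ok AND lint_clean AND format_ok -> hdr_changed]. ⇒ new: hdr_changed.
[4] (ii) [hdr_changed -> deploy_stage]; (iv) [hdr_changed AND run_integ -> rollback_ready]. ⇒ new: deploy_stage, rollback_ready.
[5] (v) [lint_clean AND deploy_stage -> link_lib]. ⇒ new: link_lib.
Fixed point reached. compile_c is concluded only by (i); (i) needs cfg_changed (never derived).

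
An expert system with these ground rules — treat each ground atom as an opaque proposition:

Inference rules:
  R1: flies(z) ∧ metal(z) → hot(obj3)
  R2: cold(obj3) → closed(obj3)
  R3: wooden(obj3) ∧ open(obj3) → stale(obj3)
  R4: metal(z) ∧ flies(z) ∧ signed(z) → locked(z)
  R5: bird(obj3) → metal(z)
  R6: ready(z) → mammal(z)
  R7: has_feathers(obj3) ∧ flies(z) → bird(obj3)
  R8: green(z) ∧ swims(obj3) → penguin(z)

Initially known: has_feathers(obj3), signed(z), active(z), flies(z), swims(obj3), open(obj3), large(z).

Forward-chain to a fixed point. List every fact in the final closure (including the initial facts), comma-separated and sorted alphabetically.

Round 1: R7 [has_feathers(obj3) ∧ flies(z) → bird(obj3)]. Adds bird(obj3).
Round 2: R5 [bird(obj3) → metal(z)]. Adds metal(z).
Round 3: R1 [flies(z) ∧ metal(z) → hot(obj3)]; R4 [metal(z) ∧ flies(z) ∧ signed(z) → locked(z)]. Adds hot(obj3), locked(z).

active(z), bird(obj3), flies(z), has_feathers(obj3), hot(obj3), large(z), locked(z), metal(z), open(obj3), signed(z), swims(obj3)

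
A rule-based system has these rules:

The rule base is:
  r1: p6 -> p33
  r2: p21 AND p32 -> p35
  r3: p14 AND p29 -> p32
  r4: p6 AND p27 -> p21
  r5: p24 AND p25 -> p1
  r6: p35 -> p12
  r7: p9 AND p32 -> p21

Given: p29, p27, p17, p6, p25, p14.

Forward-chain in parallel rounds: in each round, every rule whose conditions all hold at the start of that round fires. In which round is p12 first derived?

3

Round 1 fires r1, r3, r4, giving p33, p32, p21.
Round 2 fires r2, giving p35.
Round 3 fires r6, giving p12.
p12 first appears in round 3.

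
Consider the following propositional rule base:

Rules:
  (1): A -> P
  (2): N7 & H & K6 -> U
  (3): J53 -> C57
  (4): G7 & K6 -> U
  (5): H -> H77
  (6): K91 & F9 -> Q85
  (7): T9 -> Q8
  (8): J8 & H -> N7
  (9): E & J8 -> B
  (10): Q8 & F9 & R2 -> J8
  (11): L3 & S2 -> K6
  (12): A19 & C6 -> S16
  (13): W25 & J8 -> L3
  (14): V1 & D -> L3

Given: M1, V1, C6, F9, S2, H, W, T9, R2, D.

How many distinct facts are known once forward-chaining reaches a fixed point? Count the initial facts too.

17

Round 1: (5) [H -> H77]; (7) [T9 -> Q8]; (14) [V1 & D -> L3]. Adds H77, Q8, L3.
Round 2: (10) [Q8 & F9 & R2 -> J8]; (11) [L3 & S2 -> K6]. Adds J8, K6.
Round 3: (8) [J8 & H -> N7]. Adds N7.
Round 4: (2) [N7 & H & K6 -> U]. Adds U.
Closure: {C6, D, F9, H, H77, J8, K6, L3, M1, N7, Q8, R2, S2, T9, U, V1, W} — 17 facts.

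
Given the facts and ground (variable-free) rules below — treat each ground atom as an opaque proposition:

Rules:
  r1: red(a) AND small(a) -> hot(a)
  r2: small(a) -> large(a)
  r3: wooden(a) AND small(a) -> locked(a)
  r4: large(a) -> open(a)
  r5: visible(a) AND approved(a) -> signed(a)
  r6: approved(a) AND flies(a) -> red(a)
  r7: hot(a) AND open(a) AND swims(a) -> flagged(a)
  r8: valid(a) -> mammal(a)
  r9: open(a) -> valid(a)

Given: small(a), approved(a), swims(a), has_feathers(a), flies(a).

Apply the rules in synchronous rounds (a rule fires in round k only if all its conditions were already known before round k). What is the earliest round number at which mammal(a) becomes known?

[1] r2 [small(a) -> large(a)]; r6 [approved(a) AND flies(a) -> red(a)]. ⇒ new: large(a), red(a).
[2] r1 [red(a) AND small(a) -> hot(a)]; r4 [large(a) -> open(a)]. ⇒ new: hot(a), open(a).
[3] r7 [hot(a) AND open(a) AND swims(a) -> flagged(a)]; r9 [open(a) -> valid(a)]. ⇒ new: flagged(a), valid(a).
[4] r8 [valid(a) -> mammal(a)]. ⇒ new: mammal(a).
mammal(a) first appears in round 4.

4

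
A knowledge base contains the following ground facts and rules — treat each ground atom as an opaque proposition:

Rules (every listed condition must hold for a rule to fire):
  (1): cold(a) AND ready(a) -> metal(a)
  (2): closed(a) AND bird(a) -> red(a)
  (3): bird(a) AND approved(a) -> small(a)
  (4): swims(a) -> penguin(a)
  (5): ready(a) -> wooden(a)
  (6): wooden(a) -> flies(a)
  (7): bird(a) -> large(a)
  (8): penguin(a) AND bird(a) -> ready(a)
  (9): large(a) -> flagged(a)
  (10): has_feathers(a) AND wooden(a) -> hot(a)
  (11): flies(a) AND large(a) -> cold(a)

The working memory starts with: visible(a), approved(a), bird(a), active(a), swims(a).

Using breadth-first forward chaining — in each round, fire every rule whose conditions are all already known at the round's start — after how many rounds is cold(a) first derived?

[1] (3) [bird(a) AND approved(a) -> small(a)]; (4) [swims(a) -> penguin(a)]; (7) [bird(a) -> large(a)]. ⇒ new: small(a), penguin(a), large(a).
[2] (8) [penguin(a) AND bird(a) -> ready(a)]; (9) [large(a) -> flagged(a)]. ⇒ new: ready(a), flagged(a).
[3] (5) [ready(a) -> wooden(a)]. ⇒ new: wooden(a).
[4] (6) [wooden(a) -> flies(a)]. ⇒ new: flies(a).
[5] (11) [flies(a) AND large(a) -> cold(a)]. ⇒ new: cold(a).
cold(a) first appears in round 5.

5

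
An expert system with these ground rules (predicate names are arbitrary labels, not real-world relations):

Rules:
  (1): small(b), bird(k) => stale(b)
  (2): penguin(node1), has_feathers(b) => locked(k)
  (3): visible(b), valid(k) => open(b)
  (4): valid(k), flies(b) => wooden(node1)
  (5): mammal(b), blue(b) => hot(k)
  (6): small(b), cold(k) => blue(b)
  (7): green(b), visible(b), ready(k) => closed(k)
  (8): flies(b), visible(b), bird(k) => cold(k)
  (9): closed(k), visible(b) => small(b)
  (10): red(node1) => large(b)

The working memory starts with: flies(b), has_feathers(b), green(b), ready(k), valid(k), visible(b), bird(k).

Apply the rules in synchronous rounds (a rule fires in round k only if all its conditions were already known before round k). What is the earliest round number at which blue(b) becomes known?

3

[1] (3) [visible(b), valid(k) => open(b)]; (4) [valid(k), flies(b) => wooden(node1)]; (7) [green(b), visible(b), ready(k) => closed(k)]; (8) [flies(b), visible(b), bird(k) => cold(k)]. ⇒ new: open(b), wooden(node1), closed(k), cold(k).
[2] (9) [closed(k), visible(b) => small(b)]. ⇒ new: small(b).
[3] (1) [small(b), bird(k) => stale(b)]; (6) [small(b), cold(k) => blue(b)]. ⇒ new: stale(b), blue(b).
blue(b) first appears in round 3.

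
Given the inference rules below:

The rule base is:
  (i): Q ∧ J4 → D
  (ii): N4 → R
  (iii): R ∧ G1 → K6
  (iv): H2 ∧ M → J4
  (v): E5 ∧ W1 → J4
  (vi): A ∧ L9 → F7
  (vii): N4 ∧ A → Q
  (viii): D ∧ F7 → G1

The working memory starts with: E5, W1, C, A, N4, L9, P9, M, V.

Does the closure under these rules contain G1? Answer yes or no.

yes

Round 1 fires (ii), (v), (vi), (vii), giving R, J4, F7, Q.
Round 2 fires (i), giving D.
Round 3 fires (viii), giving G1.
Round 4 fires (iii), giving K6.
G1 appears in round 3, so it is derivable.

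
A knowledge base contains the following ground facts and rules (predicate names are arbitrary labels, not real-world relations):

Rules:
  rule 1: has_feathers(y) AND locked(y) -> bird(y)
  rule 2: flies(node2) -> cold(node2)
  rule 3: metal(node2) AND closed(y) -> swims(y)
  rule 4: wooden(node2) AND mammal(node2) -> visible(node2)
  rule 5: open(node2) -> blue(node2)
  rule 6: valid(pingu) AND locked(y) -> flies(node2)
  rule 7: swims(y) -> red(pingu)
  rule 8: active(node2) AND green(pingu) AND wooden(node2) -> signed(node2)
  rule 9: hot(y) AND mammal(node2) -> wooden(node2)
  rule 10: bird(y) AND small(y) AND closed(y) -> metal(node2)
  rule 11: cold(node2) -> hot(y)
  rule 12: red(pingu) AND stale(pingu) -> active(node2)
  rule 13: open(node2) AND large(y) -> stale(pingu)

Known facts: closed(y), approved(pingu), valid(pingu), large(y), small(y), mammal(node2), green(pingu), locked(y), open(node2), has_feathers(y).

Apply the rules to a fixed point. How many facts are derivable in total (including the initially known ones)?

Round 1: rule 1 [has_feathers(y) AND locked(y) -> bird(y)]; rule 5 [open(node2) -> blue(node2)]; rule 6 [valid(pingu) AND locked(y) -> flies(node2)]; rule 13 [open(node2) AND large(y) -> stale(pingu)]. Adds bird(y), blue(node2), flies(node2), stale(pingu).
Round 2: rule 2 [flies(node2) -> cold(node2)]; rule 10 [bird(y) AND small(y) AND closed(y) -> metal(node2)]. Adds cold(node2), metal(node2).
Round 3: rule 3 [metal(node2) AND closed(y) -> swims(y)]; rule 11 [cold(node2) -> hot(y)]. Adds swims(y), hot(y).
Round 4: rule 7 [swims(y) -> red(pingu)]; rule 9 [hot(y) AND mammal(node2) -> wooden(node2)]. Adds red(pingu), wooden(node2).
Round 5: rule 4 [wooden(node2) AND mammal(node2) -> visible(node2)]; rule 12 [red(pingu) AND stale(pingu) -> active(node2)]. Adds visible(node2), active(node2).
Round 6: rule 8 [active(node2) AND green(pingu) AND wooden(node2) -> signed(node2)]. Adds signed(node2).
Closure: {active(node2), approved(pingu), bird(y), blue(node2), closed(y), cold(node2), flies(node2), green(pingu), has_feathers(y), hot(y), large(y), locked(y), mammal(node2), metal(node2), open(node2), red(pingu), signed(node2), small(y), stale(pingu), swims(y), valid(pingu), visible(node2), wooden(node2)} — 23 facts.

23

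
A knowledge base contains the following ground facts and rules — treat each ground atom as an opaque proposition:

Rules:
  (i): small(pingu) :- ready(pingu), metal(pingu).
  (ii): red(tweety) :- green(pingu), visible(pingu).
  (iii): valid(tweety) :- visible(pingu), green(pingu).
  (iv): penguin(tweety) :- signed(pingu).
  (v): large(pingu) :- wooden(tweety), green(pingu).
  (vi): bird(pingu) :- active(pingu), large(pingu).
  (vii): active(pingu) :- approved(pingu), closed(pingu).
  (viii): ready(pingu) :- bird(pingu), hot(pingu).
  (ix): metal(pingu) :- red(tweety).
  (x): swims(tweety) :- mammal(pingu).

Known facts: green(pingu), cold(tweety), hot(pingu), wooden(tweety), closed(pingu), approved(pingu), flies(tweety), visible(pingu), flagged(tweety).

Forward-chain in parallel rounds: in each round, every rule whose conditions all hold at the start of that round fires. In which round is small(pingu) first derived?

Round 1: (ii) [red(tweety) :- green(pingu), visible(pingu).]; (iii) [valid(tweety) :- visible(pingu), green(pingu).]; (v) [large(pingu) :- wooden(tweety), green(pingu).]; (vii) [active(pingu) :- approved(pingu), closed(pingu).]. Adds red(tweety), valid(tweety), large(pingu), active(pingu).
Round 2: (vi) [bird(pingu) :- active(pingu), large(pingu).]; (ix) [metal(pingu) :- red(tweety).]. Adds bird(pingu), metal(pingu).
Round 3: (viii) [ready(pingu) :- bird(pingu), hot(pingu).]. Adds ready(pingu).
Round 4: (i) [small(pingu) :- ready(pingu), metal(pingu).]. Adds small(pingu).
small(pingu) first appears in round 4.

4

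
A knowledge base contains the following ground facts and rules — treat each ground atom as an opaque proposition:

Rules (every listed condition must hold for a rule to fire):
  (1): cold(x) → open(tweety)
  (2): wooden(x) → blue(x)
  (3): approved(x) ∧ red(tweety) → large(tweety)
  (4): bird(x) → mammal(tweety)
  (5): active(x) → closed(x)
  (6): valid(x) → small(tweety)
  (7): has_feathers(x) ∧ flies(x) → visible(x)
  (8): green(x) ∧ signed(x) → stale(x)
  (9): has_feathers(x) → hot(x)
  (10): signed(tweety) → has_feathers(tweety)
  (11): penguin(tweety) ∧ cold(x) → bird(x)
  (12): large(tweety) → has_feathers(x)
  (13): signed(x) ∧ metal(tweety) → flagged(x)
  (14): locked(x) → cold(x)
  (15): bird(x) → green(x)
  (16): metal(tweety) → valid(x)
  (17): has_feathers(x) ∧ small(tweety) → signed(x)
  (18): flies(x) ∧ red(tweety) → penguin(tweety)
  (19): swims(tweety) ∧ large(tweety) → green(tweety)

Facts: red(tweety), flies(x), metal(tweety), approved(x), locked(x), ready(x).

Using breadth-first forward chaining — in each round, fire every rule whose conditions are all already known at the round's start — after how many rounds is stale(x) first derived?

4

Round 1 — (3), (14), (16), (18), derive large(tweety), cold(x), valid(x), penguin(tweety).
Round 2 — (1), (6), (11), (12), derive open(tweety), small(tweety), bird(x), has_feathers(x).
Round 3 — (4), (7), (9), (15), (17), derive mammal(tweety), visible(x), hot(x), green(x), signed(x).
Round 4 — (8), (13), derive stale(x), flagged(x).
stale(x) first appears in round 4.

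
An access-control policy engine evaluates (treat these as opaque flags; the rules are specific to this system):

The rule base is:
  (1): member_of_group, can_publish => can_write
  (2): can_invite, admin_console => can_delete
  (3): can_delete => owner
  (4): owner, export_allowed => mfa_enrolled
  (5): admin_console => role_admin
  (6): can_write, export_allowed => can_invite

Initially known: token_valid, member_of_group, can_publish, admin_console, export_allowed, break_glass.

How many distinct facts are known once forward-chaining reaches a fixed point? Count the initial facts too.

12

Round 1: (1) [member_of_group, can_publish => can_write]; (5) [admin_console => role_admin]. New: can_write, role_admin.
Round 2: (6) [can_write, export_allowed => can_invite]. New: can_invite.
Round 3: (2) [can_invite, admin_console => can_delete]. New: can_delete.
Round 4: (3) [can_delete => owner]. New: owner.
Round 5: (4) [owner, export_allowed => mfa_enrolled]. New: mfa_enrolled.
Closure: {admin_console, break_glass, can_delete, can_invite, can_publish, can_write, export_allowed, member_of_group, mfa_enrolled, owner, role_admin, token_valid} — 12 facts.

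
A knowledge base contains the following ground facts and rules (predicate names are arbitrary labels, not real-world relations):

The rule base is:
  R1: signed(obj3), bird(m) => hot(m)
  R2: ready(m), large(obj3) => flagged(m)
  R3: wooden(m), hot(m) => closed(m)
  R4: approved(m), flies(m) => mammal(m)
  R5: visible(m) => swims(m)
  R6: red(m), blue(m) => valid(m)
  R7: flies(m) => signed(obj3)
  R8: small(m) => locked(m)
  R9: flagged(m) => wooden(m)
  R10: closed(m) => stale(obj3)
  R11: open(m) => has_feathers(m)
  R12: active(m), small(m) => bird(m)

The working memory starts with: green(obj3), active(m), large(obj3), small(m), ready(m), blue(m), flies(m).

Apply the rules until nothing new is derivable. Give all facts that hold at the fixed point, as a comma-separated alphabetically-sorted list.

Round 1: R2 [ready(m), large(obj3) => flagged(m)]; R7 [flies(m) => signed(obj3)]; R8 [small(m) => locked(m)]; R12 [active(m), small(m) => bird(m)]. New: flagged(m), signed(obj3), locked(m), bird(m).
Round 2: R1 [signed(obj3), bird(m) => hot(m)]; R9 [flagged(m) => wooden(m)]. New: hot(m), wooden(m).
Round 3: R3 [wooden(m), hot(m) => closed(m)]. New: closed(m).
Round 4: R10 [closed(m) => stale(obj3)]. New: stale(obj3).

active(m), bird(m), blue(m), closed(m), flagged(m), flies(m), green(obj3), hot(m), large(obj3), locked(m), ready(m), signed(obj3), small(m), stale(obj3), wooden(m)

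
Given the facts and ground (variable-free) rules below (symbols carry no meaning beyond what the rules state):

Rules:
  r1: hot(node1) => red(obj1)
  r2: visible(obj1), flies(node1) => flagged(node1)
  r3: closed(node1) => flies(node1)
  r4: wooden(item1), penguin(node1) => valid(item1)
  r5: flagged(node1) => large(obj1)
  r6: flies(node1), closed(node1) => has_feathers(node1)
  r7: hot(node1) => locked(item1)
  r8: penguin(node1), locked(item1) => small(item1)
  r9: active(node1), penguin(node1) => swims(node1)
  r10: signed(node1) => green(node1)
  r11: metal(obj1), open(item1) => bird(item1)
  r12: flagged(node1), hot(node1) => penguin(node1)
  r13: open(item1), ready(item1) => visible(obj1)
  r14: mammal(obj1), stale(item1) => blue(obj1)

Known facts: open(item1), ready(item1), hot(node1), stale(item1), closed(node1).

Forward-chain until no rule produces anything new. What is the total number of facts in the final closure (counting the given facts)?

14

Round 1 fires r1, r3, r7, r13, giving red(obj1), flies(node1), locked(item1), visible(obj1).
Round 2 fires r2, r6, giving flagged(node1), has_feathers(node1).
Round 3 fires r5, r12, giving large(obj1), penguin(node1).
Round 4 fires r8, giving small(item1).
Closure: {closed(node1), flagged(node1), flies(node1), has_feathers(node1), hot(node1), large(obj1), locked(item1), open(item1), penguin(node1), ready(item1), red(obj1), small(item1), stale(item1), visible(obj1)} — 14 facts.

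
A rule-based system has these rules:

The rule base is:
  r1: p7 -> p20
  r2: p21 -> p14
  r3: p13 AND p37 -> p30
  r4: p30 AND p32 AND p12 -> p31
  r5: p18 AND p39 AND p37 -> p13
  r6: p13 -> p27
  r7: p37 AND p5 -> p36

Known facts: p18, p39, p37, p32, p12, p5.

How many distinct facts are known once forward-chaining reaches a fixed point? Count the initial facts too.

11

Round 1: r5 [p18 AND p39 AND p37 -> p13]; r7 [p37 AND p5 -> p36]. New: p13, p36.
Round 2: r3 [p13 AND p37 -> p30]; r6 [p13 -> p27]. New: p30, p27.
Round 3: r4 [p30 AND p32 AND p12 -> p31]. New: p31.
Closure: {p12, p13, p18, p27, p30, p31, p32, p36, p37, p39, p5} — 11 facts.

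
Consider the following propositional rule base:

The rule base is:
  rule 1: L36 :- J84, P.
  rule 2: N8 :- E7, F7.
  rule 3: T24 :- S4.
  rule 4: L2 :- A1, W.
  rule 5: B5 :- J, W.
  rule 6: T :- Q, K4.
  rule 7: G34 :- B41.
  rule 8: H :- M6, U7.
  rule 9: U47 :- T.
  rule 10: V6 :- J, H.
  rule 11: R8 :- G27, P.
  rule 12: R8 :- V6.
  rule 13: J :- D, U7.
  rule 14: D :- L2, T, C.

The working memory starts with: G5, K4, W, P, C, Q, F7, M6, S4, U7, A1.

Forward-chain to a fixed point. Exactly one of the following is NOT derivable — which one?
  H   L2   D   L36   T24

L36

Round 1 — rule 3, rule 4, rule 6, rule 8, derive T24, L2, T, H.
Round 2 — rule 9, rule 14, derive U47, D.
Round 3 — rule 13, derive J.
Round 4 — rule 5, rule 10, derive B5, V6.
Round 5 — rule 12, derive R8.
Derived: L2 (round 1), H (round 1), T24 (round 1), D (round 2). L36 never appears in any round.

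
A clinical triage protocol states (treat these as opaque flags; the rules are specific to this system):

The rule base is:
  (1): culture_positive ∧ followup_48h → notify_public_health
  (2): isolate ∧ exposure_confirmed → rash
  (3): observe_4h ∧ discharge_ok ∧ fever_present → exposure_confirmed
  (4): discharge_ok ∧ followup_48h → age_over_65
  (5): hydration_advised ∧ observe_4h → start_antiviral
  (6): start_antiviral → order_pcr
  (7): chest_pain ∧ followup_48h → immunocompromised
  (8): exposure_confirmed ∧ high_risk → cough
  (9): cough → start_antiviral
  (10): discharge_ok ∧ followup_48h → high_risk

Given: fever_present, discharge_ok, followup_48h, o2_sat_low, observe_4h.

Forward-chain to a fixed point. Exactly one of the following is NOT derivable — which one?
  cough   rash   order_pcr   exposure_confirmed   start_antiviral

rash

[1] (3) [observe_4h ∧ discharge_ok ∧ fever_present → exposure_confirmed]; (4) [discharge_ok ∧ followup_48h → age_over_65]; (10) [discharge_ok ∧ followup_48h → high_risk]. ⇒ new: exposure_confirmed, age_over_65, high_risk.
[2] (8) [exposure_confirmed ∧ high_risk → cough]. ⇒ new: cough.
[3] (9) [cough → start_antiviral]. ⇒ new: start_antiviral.
[4] (6) [start_antiviral → order_pcr]. ⇒ new: order_pcr.
Derived: start_antiviral (round 3), order_pcr (round 4), exposure_confirmed (round 1), cough (round 2). rash never appears in any round.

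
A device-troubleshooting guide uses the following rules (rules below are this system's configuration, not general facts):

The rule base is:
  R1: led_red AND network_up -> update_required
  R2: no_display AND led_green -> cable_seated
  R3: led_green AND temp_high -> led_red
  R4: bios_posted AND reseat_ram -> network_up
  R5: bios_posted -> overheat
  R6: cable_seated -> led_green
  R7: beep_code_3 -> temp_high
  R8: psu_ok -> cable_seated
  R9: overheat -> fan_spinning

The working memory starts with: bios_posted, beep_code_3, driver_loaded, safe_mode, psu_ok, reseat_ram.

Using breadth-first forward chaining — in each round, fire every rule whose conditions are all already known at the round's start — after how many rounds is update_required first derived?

4

Round 1 — R4, R5, R7, R8, derive network_up, overheat, temp_high, cable_seated.
Round 2 — R6, R9, derive led_green, fan_spinning.
Round 3 — R3, derive led_red.
Round 4 — R1, derive update_required.
update_required first appears in round 4.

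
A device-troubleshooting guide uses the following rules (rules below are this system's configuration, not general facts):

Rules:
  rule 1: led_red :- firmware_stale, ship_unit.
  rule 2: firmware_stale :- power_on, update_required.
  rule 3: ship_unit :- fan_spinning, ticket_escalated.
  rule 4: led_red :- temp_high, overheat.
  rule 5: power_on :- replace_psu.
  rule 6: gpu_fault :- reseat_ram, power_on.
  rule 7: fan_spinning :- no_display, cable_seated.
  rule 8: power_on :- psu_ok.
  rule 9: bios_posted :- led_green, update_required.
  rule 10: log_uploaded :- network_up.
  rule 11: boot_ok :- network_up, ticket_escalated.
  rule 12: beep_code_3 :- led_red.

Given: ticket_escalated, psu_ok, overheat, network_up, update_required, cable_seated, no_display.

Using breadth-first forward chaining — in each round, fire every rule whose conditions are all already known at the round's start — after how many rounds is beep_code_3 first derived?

4

Round 1 — rule 7, rule 8, rule 10, rule 11, derive fan_spinning, power_on, log_uploaded, boot_ok.
Round 2 — rule 2, rule 3, derive firmware_stale, ship_unit.
Round 3 — rule 1, derive led_red.
Round 4 — rule 12, derive beep_code_3.
beep_code_3 first appears in round 4.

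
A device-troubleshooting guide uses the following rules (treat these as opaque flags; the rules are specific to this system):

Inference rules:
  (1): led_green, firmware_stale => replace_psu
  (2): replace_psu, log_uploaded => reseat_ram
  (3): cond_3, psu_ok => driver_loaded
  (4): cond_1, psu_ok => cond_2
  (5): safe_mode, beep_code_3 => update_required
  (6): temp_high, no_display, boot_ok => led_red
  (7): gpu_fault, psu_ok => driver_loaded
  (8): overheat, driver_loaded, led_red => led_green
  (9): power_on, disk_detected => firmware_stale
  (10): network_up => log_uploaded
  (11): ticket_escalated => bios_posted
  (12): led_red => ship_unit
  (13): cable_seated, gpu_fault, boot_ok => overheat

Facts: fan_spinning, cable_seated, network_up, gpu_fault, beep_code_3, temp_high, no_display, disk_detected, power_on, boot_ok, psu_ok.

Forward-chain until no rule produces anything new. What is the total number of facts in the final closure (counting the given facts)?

Round 1 — (6), (7), (9), (10), (13), derive led_red, driver_loaded, firmware_stale, log_uploaded, overheat.
Round 2 — (8), (12), derive led_green, ship_unit.
Round 3 — (1), derive replace_psu.
Round 4 — (2), derive reseat_ram.
Closure: {beep_code_3, boot_ok, cable_seated, disk_detected, driver_loaded, fan_spinning, firmware_stale, gpu_fault, led_green, led_red, log_uploaded, network_up, no_display, overheat, power_on, psu_ok, replace_psu, reseat_ram, ship_unit, temp_high} — 20 facts.

20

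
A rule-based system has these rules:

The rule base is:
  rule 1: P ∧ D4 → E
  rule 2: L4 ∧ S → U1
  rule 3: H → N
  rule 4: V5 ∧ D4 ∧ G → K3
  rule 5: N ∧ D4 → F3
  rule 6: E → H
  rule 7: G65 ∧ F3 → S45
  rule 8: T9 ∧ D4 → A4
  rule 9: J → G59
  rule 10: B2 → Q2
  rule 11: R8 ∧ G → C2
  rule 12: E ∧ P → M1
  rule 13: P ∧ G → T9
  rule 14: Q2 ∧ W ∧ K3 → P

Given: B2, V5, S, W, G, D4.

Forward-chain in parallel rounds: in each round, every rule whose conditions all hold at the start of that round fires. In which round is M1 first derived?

Round 1: rule 4 [V5 ∧ D4 ∧ G → K3]; rule 10 [B2 → Q2]. New: K3, Q2.
Round 2: rule 14 [Q2 ∧ W ∧ K3 → P]. New: P.
Round 3: rule 1 [P ∧ D4 → E]; rule 13 [P ∧ G → T9]. New: E, T9.
Round 4: rule 6 [E → H]; rule 8 [T9 ∧ D4 → A4]; rule 12 [E ∧ P → M1]. New: H, A4, M1.
M1 first appears in round 4.

4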